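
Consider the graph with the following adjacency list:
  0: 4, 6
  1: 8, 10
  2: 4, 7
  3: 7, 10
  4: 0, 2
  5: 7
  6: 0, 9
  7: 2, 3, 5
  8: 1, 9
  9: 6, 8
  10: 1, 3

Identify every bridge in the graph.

5-7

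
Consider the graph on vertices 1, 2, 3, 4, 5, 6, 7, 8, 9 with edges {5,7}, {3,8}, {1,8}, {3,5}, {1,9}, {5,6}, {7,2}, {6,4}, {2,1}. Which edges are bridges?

The edges on the cycle 3-5-7-2-1-8-3 are not bridges since each lies on that cycle.
But removing 5-6 disconnects 5 from 6; removing 4-6 disconnects 4 from 6; removing 1-9 disconnects 1 from 9 — these are bridges.

1-9, 4-6, 5-6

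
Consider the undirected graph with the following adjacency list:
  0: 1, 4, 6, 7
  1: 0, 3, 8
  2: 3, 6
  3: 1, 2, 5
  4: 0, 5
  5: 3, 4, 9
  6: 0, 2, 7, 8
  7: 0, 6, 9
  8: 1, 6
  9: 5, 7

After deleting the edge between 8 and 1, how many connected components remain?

1

8 and 1 are still connected via 8-6-0-1, so the component count stays at 1.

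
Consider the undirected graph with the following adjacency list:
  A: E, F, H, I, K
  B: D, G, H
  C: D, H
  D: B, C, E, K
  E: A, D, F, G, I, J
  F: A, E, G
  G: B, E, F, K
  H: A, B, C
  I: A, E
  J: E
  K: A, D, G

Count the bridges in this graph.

The edges on the cycle A-F-E-A are not bridges since each lies on that cycle.
But removing E-J disconnects E from J — this is a bridge.

1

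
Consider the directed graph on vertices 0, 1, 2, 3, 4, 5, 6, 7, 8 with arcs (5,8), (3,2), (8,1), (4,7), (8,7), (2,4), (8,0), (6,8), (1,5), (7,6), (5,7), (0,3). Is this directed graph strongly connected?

Yes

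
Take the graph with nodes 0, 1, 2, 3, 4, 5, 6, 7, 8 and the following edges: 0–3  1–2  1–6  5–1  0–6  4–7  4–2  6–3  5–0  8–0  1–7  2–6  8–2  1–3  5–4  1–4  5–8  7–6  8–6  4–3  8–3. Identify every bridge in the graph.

The edges on the cycle 5-1-7-6-0-8-5 are not bridges since each lies on that cycle.
Every edge lies on some cycle, so there are no bridges.

none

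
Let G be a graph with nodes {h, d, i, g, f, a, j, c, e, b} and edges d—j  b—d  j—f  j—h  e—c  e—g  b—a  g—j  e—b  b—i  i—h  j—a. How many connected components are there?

Starting from a we can reach a, b, c, d, e, f, g, h, i, j. That is one component of size 10.
Total: 1 component.

1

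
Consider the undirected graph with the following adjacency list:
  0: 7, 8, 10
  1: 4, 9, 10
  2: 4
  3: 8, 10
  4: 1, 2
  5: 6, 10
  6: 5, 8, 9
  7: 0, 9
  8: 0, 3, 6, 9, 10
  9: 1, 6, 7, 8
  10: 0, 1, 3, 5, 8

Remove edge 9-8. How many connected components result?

9 and 8 are still connected via 9-6-8, so the component count stays at 1.

1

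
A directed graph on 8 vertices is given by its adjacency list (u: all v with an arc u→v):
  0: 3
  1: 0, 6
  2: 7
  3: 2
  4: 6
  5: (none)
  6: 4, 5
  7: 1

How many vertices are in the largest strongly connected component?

{0, 1, 2, 3, 7} are all mutually reachable — one SCC of size 5.
{4, 6} are all mutually reachable — one SCC of size 2.
{5} is an SCC by itself.
The largest has 5 vertices.

5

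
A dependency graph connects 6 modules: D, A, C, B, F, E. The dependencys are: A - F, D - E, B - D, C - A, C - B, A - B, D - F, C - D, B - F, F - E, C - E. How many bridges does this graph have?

The edges on the cycle A-B-F-A are not bridges since each lies on that cycle.
Every edge lies on some cycle, so there are no bridges.

0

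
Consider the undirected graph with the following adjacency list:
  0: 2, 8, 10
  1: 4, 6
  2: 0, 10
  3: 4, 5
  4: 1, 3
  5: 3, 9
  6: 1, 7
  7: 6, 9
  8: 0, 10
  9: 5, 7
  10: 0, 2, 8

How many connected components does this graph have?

2

Starting from 0 we can reach 0, 2, 8, 10. That is one component of size 4.
Starting from 1 we can reach 1, 3, 4, 5, 6, 7, 9. That is one component of size 7.
Total: 2 components.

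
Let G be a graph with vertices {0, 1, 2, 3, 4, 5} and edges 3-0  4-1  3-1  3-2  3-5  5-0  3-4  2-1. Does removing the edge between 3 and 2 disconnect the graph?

After removing 3-2, the path 3-1-2 still connects them, so the edge is not a bridge.

No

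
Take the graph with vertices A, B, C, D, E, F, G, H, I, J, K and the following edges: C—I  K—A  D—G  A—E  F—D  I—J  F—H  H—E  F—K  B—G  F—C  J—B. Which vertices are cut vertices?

F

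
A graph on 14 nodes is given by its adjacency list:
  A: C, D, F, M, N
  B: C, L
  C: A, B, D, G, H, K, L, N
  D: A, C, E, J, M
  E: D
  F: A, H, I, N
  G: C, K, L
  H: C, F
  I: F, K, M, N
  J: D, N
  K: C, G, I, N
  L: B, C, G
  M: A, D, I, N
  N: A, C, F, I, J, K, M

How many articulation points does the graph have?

1

Removing D increases the component count from 1 to 2, so D is a cut vertex.
By contrast removing K leaves 1 component; it is not a cut vertex. No other vertex is a cut vertex either.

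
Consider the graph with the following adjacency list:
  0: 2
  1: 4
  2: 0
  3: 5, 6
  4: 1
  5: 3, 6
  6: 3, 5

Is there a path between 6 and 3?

Yes

From 6 we can reach 3, 5, 6, which includes 3.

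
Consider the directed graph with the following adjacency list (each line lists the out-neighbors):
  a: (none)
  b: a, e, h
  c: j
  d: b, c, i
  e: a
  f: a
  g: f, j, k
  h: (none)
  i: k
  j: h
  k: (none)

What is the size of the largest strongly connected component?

1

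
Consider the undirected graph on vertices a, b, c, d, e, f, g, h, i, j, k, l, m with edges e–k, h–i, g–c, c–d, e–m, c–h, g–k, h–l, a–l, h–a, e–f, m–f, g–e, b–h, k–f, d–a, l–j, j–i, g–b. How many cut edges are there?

0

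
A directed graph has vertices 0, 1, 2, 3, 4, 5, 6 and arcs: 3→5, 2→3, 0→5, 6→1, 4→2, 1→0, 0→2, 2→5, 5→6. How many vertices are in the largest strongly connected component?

6

{0, 1, 2, 3, 5, 6} are all mutually reachable — one SCC of size 6.
{4} is an SCC by itself.
The largest has 6 vertices.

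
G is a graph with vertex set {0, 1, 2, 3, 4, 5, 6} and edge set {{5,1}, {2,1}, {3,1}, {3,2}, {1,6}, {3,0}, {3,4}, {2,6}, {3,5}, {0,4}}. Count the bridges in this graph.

The edges on the cycle 3-0-4-3 are not bridges since each lies on that cycle.
Every edge lies on some cycle, so there are no bridges.

0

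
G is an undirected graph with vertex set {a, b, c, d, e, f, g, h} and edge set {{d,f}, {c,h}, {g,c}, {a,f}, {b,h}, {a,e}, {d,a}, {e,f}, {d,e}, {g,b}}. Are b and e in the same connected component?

No

The component containing b is {b, c, g, h}, and e is not in it.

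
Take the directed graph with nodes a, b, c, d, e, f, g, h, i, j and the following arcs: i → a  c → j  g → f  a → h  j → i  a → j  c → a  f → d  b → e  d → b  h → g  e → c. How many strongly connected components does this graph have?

1

{a, b, c, d, e, f, g, h, i, j} are all mutually reachable — one SCC of size 10.
That gives 1 strongly connected component.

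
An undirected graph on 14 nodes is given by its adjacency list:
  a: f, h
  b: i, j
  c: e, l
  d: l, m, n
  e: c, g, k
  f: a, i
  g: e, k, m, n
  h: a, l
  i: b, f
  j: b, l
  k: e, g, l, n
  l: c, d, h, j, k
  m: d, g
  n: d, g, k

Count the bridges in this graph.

The edges on the cycle l-h-a-f-i-b-j-l are not bridges since each lies on that cycle.
Every edge lies on some cycle, so there are no bridges.

0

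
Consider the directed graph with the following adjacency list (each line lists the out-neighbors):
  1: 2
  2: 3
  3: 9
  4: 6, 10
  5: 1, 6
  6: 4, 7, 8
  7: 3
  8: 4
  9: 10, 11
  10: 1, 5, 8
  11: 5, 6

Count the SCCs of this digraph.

{1, 2, 3, 4, 5, 6, 7, 8, 9, 10, 11} are all mutually reachable — one SCC of size 11.
That gives 1 strongly connected component.

1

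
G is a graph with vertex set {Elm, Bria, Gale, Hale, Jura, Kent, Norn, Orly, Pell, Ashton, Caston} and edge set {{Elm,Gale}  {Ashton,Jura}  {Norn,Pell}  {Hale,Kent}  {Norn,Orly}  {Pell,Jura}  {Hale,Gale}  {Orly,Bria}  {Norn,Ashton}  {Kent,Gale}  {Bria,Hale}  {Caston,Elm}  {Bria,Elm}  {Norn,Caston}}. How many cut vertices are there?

Removing Norn increases the component count from 1 to 2, so Norn is a cut vertex.
By contrast removing Gale leaves 1 component; it is not a cut vertex. No other vertex is a cut vertex either.

1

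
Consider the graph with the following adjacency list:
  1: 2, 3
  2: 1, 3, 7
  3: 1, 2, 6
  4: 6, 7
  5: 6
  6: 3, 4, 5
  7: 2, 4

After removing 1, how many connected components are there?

With 1 gone, the remaining components are: {2, 3, 4, 5, 6, 7}.
That is 1 component.

1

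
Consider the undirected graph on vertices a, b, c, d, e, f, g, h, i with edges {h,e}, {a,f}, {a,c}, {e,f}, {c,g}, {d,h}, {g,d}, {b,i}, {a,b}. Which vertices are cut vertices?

a, b

Removing a increases the component count from 1 to 2, so a is a cut vertex.
Removing b increases the component count from 1 to 2, so b is a cut vertex.
By contrast removing f leaves 1 component; it is not a cut vertex. No other vertex is a cut vertex either.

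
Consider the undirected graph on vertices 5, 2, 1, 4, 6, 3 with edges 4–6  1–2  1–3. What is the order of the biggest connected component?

5 is isolated — a component by itself.
Starting from 4 we can reach 4, 6. That is one component of size 2.
Starting from 1 we can reach 1, 2, 3. That is one component of size 3.
The largest has 3 vertices.

3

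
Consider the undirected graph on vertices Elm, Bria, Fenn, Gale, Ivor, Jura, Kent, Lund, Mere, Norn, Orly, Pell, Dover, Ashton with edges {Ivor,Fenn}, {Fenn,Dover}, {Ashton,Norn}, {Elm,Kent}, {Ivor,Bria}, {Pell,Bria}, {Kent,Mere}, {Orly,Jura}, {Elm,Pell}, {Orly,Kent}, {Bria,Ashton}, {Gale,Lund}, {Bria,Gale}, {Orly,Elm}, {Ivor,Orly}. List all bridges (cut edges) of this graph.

The edges on the cycle Ivor-Orly-Elm-Pell-Bria-Ivor are not bridges since each lies on that cycle.
But removing Jura - Orly disconnects Jura from Orly; removing Fenn - Dover disconnects Fenn from Dover; removing Gale - Bria disconnects Gale from Bria; removing Fenn - Ivor disconnects Fenn from Ivor — these are bridges.
In total 8 edges are bridges.

Ashton-Bria, Ashton-Norn, Bria-Gale, Dover-Fenn, Fenn-Ivor, Gale-Lund, Jura-Orly, Kent-Mere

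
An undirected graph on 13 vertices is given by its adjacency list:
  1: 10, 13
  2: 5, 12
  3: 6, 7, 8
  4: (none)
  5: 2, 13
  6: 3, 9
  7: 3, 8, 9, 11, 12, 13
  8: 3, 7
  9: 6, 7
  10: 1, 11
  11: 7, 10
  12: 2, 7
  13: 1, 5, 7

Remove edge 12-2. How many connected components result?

2

12 and 2 are still connected via 12-7-13-5-2, so the component count stays at 2.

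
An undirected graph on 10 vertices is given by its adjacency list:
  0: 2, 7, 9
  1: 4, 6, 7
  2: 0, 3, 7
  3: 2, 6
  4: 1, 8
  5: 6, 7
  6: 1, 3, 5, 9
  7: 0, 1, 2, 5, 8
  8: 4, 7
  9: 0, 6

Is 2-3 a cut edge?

No

After removing 2-3, the path 2-7-5-6-3 still connects them, so the edge is not a bridge.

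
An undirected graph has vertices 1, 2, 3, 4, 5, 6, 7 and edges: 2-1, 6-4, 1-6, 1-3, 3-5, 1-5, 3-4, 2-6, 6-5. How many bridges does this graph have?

0

The edges on the cycle 1-3-5-1 are not bridges since each lies on that cycle.
Every edge lies on some cycle, so there are no bridges.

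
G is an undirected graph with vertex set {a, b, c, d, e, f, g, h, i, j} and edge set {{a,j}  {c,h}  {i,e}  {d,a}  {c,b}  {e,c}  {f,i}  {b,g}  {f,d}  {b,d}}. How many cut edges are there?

The edges on the cycle f-i-e-c-b-d-f are not bridges since each lies on that cycle.
But removing b-g disconnects b from g; removing h-c disconnects h from c; removing d-a disconnects d from a; removing j-a disconnects j from a — these are bridges.
That makes 4 bridges.

4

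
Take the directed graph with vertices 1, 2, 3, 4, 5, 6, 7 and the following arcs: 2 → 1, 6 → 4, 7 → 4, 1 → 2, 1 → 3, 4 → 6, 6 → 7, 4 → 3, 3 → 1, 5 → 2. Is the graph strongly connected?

There is no directed path from 2 to 4, so the graph is not strongly connected.

No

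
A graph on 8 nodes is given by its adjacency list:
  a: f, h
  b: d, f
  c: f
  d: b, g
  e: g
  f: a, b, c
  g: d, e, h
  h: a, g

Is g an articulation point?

Deleting g raises the number of components from 1 to 2, so g is a cut vertex.

Yes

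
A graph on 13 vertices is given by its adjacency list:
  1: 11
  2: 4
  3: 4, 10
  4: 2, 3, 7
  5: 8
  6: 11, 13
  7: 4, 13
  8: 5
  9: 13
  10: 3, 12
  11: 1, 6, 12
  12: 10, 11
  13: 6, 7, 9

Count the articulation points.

Removing 4 increases the component count from 2 to 3, so 4 is a cut vertex.
Removing 11 increases the component count from 2 to 3, so 11 is a cut vertex.
Removing 13 increases the component count from 2 to 3, so 13 is a cut vertex.
By contrast removing 8 leaves 2 components; it is not a cut vertex. No other vertex is a cut vertex either.

3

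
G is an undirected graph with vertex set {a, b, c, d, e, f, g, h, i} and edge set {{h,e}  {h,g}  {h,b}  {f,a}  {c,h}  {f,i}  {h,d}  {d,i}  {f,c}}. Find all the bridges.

The edges on the cycle f-c-h-d-i-f are not bridges since each lies on that cycle.
But removing h-b disconnects h from b; removing e-h disconnects e from h; removing h-g disconnects h from g; removing f-a disconnects f from a — these are bridges.

a-f, b-h, e-h, g-h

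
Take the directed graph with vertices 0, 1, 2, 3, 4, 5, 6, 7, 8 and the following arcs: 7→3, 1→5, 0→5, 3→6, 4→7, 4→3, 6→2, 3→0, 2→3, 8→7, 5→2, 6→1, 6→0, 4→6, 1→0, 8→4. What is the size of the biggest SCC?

{0, 1, 2, 3, 5, 6} are all mutually reachable — one SCC of size 6.
{7} is an SCC by itself.
{4} is an SCC by itself.
{8} is an SCC by itself.
The largest has 6 vertices.

6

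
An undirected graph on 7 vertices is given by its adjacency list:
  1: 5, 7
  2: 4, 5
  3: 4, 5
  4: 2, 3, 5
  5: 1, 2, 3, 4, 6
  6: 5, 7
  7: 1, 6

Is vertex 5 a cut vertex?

Deleting 5 raises the number of components from 1 to 2, so 5 is a cut vertex.

Yes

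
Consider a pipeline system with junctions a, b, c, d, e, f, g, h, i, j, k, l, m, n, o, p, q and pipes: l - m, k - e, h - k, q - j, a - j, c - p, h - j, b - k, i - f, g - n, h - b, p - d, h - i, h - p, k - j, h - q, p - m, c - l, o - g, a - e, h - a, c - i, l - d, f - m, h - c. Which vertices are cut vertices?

Removing g increases the component count from 2 to 3, so g is a cut vertex.
Removing h increases the component count from 2 to 3, so h is a cut vertex.
By contrast removing b leaves 2 components; it is not a cut vertex. No other vertex is a cut vertex either.

g, h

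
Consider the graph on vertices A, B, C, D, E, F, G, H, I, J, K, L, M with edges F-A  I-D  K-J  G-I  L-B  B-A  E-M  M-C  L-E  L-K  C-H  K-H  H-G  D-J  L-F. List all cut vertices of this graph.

L

Removing L increases the component count from 1 to 2, so L is a cut vertex.
By contrast removing I leaves 1 component; it is not a cut vertex. No other vertex is a cut vertex either.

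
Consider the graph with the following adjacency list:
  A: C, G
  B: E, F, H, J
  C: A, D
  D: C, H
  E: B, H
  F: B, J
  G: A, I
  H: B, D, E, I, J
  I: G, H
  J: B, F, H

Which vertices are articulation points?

H

Removing H increases the component count from 1 to 2, so H is a cut vertex.
By contrast removing E leaves 1 component; it is not a cut vertex. No other vertex is a cut vertex either.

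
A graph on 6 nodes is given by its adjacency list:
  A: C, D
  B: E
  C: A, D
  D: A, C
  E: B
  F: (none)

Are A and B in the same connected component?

No

The component containing A is {A, C, D}, and B is not in it.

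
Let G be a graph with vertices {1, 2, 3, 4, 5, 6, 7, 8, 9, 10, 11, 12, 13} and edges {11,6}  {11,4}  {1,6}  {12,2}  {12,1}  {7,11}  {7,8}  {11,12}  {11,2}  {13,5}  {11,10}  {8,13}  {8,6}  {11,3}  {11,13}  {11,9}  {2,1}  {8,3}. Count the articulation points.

2

Removing 11 increases the component count from 1 to 4, so 11 is a cut vertex.
Removing 13 increases the component count from 1 to 2, so 13 is a cut vertex.
By contrast removing 9 leaves 1 component; it is not a cut vertex. No other vertex is a cut vertex either.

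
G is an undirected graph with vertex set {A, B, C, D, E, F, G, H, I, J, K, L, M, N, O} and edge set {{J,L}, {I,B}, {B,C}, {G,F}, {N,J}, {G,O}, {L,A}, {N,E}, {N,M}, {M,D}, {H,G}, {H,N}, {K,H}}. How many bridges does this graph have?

13

removing L–J disconnects L from J; removing H–N disconnects H from N; removing L–A disconnects L from A; removing K–H disconnects K from H — these are bridges.
In total 13 edges are bridges.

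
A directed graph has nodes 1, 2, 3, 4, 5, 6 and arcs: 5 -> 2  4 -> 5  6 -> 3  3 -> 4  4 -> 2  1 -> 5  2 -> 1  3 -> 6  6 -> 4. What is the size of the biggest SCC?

3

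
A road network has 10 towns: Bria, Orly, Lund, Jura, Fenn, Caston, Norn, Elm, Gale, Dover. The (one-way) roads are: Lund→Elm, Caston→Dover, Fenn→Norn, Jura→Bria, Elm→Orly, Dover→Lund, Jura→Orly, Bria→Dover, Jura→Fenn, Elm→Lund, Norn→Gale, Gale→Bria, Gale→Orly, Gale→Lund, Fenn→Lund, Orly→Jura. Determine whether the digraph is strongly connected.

No

There is no directed path from Gale to Caston, so the graph is not strongly connected.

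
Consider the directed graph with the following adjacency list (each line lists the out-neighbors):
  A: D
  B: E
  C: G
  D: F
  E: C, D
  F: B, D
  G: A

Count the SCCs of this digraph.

1

{A, B, C, D, E, F, G} are all mutually reachable — one SCC of size 7.
That gives 1 strongly connected component.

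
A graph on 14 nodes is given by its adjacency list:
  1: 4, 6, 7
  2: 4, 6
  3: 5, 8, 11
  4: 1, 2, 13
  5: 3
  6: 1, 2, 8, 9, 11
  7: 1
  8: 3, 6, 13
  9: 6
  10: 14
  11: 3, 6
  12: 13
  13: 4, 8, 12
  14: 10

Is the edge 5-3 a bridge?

Removing 5-3 leaves no path between 5 and 3: the component count goes from 2 to 3. So it is a bridge.

Yes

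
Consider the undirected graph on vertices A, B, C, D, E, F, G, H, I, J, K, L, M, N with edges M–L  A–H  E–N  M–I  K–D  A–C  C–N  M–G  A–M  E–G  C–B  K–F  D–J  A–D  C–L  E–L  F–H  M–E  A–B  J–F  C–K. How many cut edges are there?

1

The edges on the cycle A-M-E-N-C-A are not bridges since each lies on that cycle.
But removing I–M disconnects I from M — this is a bridge.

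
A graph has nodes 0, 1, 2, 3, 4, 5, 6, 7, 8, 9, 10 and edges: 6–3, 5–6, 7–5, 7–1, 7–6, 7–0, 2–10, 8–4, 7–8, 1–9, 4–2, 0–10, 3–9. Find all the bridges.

The edges on the cycle 7-5-6-7 are not bridges since each lies on that cycle.
Every edge lies on some cycle, so there are no bridges.

none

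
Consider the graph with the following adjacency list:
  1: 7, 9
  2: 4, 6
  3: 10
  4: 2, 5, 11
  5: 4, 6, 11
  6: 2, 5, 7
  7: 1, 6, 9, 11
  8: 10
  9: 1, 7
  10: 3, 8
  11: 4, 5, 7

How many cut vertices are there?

2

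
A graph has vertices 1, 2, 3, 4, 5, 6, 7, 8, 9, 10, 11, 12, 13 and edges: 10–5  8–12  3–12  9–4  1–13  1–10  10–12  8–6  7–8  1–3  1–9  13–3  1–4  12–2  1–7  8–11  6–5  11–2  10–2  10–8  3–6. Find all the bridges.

none

The edges on the cycle 1-9-4-1 are not bridges since each lies on that cycle.
Every edge lies on some cycle, so there are no bridges.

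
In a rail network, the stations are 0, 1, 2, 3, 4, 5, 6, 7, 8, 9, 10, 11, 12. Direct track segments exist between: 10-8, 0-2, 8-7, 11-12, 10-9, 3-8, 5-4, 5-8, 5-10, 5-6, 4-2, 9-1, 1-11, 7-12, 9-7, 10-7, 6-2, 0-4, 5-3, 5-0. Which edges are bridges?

The edges on the cycle 10-9-1-11-12-7-10 are not bridges since each lies on that cycle.
Every edge lies on some cycle, so there are no bridges.

none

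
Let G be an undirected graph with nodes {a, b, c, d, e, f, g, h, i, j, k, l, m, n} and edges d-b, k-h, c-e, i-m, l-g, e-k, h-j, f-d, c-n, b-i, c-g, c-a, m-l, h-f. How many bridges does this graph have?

3

The edges on the cycle c-e-k-h-f-d-b-i-m-l-g-c are not bridges since each lies on that cycle.
But removing c-a disconnects c from a; removing c-n disconnects c from n; removing h-j disconnects h from j — these are bridges.
That makes 3 bridges.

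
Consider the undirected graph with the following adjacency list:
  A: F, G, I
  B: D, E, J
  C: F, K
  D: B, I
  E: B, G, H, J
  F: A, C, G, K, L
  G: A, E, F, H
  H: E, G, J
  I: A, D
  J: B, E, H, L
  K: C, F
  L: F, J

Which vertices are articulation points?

Removing F increases the component count from 1 to 2, so F is a cut vertex.
By contrast removing E leaves 1 component; it is not a cut vertex. No other vertex is a cut vertex either.

F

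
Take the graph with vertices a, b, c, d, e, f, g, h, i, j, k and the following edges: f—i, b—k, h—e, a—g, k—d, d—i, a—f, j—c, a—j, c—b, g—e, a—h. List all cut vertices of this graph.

Removing a increases the component count from 1 to 2, so a is a cut vertex.
By contrast removing i leaves 1 component; it is not a cut vertex. No other vertex is a cut vertex either.

a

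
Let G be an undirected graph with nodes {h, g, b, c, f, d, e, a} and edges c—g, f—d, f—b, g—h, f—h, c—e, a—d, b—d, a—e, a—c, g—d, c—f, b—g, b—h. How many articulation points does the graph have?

Removing g, for instance, still leaves 1 component. No single vertex removal increases the component count — the graph has no articulation points.

0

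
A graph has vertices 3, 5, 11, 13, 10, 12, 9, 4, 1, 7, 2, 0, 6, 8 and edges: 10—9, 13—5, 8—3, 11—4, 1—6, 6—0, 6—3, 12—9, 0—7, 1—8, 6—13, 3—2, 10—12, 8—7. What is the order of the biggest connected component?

Starting from 4 we can reach 4, 11. That is one component of size 2.
Starting from 9 we can reach 9, 10, 12. That is one component of size 3.
Starting from 0 we can reach 0, 1, 2, 3, 5, 6, 7, 8, 13. That is one component of size 9.
The largest has 9 vertices.

9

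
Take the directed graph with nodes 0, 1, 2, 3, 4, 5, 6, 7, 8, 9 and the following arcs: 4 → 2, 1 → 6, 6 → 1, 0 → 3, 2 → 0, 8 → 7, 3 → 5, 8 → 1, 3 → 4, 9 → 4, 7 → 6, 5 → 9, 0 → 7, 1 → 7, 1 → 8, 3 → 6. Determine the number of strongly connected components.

{0, 2, 3, 4, 5, 9} are all mutually reachable — one SCC of size 6.
{1, 6, 7, 8} are all mutually reachable — one SCC of size 4.
That gives 2 strongly connected components.

2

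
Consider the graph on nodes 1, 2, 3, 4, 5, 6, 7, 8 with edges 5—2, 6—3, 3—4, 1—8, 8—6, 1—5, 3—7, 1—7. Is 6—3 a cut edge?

After removing 6—3, the path 6-8-1-7-3 still connects them, so the edge is not a bridge.

No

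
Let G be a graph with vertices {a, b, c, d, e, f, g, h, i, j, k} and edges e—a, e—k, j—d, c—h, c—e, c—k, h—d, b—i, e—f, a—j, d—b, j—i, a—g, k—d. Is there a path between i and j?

From i we can reach a, b, c, d, e, f, g, h, i, j, k, which includes j.

Yes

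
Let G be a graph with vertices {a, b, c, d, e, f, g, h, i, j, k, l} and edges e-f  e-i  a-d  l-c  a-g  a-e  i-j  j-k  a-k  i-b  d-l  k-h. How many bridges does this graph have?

The edges on the cycle a-e-i-j-k-a are not bridges since each lies on that cycle.
But removing k-h disconnects k from h; removing e-f disconnects e from f; removing d-l disconnects d from l; removing i-b disconnects i from b — these are bridges.
In total 7 edges are bridges.

7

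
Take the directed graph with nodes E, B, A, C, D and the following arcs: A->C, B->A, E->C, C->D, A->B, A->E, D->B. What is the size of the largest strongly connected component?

5

{A, B, C, D, E} are all mutually reachable — one SCC of size 5.
The largest has 5 vertices.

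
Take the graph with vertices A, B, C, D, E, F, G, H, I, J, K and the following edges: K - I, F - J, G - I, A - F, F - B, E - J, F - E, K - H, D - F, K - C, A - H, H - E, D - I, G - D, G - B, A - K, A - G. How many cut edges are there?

The edges on the cycle A-G-D-F-J-E-H-A are not bridges since each lies on that cycle.
But removing K - C disconnects K from C — this is a bridge.

1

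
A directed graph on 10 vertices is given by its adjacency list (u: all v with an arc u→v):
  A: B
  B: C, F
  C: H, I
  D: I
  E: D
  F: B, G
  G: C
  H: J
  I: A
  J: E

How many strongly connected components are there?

{A, B, C, D, E, F, G, H, I, J} are all mutually reachable — one SCC of size 10.
That gives 1 strongly connected component.

1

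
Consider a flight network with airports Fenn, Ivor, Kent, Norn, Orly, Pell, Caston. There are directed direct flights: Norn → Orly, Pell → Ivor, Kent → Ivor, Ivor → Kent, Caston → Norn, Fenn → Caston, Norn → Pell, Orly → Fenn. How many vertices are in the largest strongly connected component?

{Fenn, Norn, Orly, Caston} are all mutually reachable — one SCC of size 4.
{Ivor, Kent} are all mutually reachable — one SCC of size 2.
{Pell} is an SCC by itself.
The largest has 4 vertices.

4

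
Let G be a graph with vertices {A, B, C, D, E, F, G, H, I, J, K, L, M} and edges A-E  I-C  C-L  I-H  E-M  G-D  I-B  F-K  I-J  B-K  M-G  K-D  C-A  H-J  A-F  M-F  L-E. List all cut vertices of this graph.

I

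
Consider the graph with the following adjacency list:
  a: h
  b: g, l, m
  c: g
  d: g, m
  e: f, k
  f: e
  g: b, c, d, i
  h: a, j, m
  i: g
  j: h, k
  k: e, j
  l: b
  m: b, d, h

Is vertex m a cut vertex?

Yes

Deleting m raises the number of components from 1 to 2, so m is a cut vertex.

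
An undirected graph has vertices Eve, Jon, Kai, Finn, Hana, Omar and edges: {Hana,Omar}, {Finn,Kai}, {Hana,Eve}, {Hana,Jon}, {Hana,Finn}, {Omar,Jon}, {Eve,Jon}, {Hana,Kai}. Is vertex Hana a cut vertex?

Deleting Hana raises the number of components from 1 to 2, so Hana is a cut vertex.

Yes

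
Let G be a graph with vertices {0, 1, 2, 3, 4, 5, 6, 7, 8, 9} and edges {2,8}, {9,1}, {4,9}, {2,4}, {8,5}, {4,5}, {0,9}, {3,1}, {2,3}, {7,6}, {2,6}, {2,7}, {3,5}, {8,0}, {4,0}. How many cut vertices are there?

1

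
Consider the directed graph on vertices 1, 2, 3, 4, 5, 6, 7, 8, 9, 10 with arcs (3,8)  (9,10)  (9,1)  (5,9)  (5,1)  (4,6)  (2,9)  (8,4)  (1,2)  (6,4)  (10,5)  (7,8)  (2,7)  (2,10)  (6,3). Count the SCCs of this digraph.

3

{1, 2, 5, 9, 10} are all mutually reachable — one SCC of size 5.
{3, 4, 6, 8} are all mutually reachable — one SCC of size 4.
{7} is an SCC by itself.
That gives 3 strongly connected components.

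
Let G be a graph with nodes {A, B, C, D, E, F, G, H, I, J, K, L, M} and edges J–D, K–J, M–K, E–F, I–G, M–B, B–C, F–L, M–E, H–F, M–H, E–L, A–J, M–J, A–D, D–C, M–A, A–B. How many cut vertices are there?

Removing M increases the component count from 2 to 3, so M is a cut vertex.
By contrast removing D leaves 2 components; it is not a cut vertex. No other vertex is a cut vertex either.

1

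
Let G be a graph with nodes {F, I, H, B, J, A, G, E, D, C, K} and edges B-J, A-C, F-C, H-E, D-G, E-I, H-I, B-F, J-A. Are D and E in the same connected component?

The component containing D is {D, G}, and E is not in it.

No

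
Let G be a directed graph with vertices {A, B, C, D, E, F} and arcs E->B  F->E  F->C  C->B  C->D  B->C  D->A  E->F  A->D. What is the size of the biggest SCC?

2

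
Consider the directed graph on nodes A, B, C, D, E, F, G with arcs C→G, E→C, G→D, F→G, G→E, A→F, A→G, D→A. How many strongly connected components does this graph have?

2

{A, C, D, E, F, G} are all mutually reachable — one SCC of size 6.
{B} is an SCC by itself.
That gives 2 strongly connected components.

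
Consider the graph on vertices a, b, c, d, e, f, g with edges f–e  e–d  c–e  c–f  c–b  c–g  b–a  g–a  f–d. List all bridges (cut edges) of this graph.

The edges on the cycle c-b-a-g-c are not bridges since each lies on that cycle.
Every edge lies on some cycle, so there are no bridges.

none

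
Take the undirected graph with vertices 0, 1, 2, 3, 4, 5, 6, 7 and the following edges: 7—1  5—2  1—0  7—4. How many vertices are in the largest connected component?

4

6 is isolated — a component by itself.
3 is isolated — a component by itself.
Starting from 2 we can reach 2, 5. That is one component of size 2.
Starting from 0 we can reach 0, 1, 4, 7. That is one component of size 4.
The largest has 4 vertices.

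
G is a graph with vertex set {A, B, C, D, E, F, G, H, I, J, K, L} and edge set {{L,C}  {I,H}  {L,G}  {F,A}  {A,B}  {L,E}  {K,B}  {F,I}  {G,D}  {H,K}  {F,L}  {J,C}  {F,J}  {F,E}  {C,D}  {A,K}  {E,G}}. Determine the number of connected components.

1

Starting from A we can reach A, B, C, D, E, F, G, H, I, J, K, L. That is one component of size 12.
Total: 1 component.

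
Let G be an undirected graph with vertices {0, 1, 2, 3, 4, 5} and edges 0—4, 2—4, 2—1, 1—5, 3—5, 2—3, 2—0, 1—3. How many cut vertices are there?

1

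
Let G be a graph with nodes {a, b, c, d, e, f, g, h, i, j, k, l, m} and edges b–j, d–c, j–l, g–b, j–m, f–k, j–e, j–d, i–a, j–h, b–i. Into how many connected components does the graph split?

2

Starting from f we can reach f, k. That is one component of size 2.
Starting from a we can reach a, b, c, d, e, g, h, i, j, l, m. That is one component of size 11.
Total: 2 components.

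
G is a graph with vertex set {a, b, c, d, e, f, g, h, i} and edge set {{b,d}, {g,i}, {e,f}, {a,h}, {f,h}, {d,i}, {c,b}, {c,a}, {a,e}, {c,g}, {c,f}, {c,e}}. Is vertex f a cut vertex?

No

Deleting f leaves 1 component (was 1) (its neighbors c, e, h remain connected to each other), so f is not a cut vertex.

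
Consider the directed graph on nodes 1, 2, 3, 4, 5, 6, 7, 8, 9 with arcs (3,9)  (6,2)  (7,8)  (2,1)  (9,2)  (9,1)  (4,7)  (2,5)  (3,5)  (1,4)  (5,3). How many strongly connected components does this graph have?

6

{2, 3, 5, 9} are all mutually reachable — one SCC of size 4.
{7} is an SCC by itself.
{6} is an SCC by itself.
{4} is an SCC by itself.
{8} is an SCC by itself.
(and 1 more singleton SCC)
That gives 6 strongly connected components.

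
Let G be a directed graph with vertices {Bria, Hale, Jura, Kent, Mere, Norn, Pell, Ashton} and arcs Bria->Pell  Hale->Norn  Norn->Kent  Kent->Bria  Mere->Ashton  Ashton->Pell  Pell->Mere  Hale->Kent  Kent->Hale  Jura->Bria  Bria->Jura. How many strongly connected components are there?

{Hale, Kent, Norn} are all mutually reachable — one SCC of size 3.
{Mere, Pell, Ashton} are all mutually reachable — one SCC of size 3.
{Bria, Jura} are all mutually reachable — one SCC of size 2.
That gives 3 strongly connected components.

3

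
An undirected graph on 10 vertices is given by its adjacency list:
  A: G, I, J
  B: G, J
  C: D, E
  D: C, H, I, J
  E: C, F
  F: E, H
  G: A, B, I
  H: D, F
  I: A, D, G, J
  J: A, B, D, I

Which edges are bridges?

The edges on the cycle I-A-G-I are not bridges since each lies on that cycle.
Every edge lies on some cycle, so there are no bridges.

none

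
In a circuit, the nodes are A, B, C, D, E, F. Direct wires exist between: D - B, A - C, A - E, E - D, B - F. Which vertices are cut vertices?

A, B, D, E

Removing A increases the component count from 1 to 2, so A is a cut vertex.
Removing B increases the component count from 1 to 2, so B is a cut vertex.
Removing D increases the component count from 1 to 2, so D is a cut vertex.
Likewise E is a cut vertex.
By contrast removing C leaves 1 component; it is not a cut vertex. No other vertex is a cut vertex either.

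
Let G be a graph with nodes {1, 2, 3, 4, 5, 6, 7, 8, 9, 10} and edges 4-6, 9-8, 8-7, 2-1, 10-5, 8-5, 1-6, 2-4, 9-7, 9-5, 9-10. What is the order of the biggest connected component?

5

3 is isolated — a component by itself.
Starting from 1 we can reach 1, 2, 4, 6. That is one component of size 4.
Starting from 5 we can reach 5, 7, 8, 9, 10. That is one component of size 5.
The largest has 5 vertices.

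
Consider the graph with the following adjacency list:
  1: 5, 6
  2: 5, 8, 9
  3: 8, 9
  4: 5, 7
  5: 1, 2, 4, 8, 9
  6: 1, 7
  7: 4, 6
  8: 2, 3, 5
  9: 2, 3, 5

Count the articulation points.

1

Removing 5 increases the component count from 1 to 2, so 5 is a cut vertex.
By contrast removing 4 leaves 1 component; it is not a cut vertex. No other vertex is a cut vertex either.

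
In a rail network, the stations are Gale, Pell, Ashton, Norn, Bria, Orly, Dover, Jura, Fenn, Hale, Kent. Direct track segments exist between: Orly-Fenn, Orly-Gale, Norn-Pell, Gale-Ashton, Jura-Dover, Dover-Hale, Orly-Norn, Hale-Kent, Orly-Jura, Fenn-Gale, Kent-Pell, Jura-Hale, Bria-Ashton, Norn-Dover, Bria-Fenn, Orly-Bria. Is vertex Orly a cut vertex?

Yes

Deleting Orly raises the number of components from 1 to 2, so Orly is a cut vertex.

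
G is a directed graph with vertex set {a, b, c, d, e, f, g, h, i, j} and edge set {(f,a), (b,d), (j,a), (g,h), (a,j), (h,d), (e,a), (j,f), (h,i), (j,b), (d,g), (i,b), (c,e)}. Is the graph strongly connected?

There is no directed path from f to e, so the graph is not strongly connected.

No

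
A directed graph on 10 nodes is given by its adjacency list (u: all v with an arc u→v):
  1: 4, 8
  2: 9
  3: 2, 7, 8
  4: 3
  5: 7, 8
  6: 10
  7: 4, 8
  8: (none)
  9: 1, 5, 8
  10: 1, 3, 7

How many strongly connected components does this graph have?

4

{1, 2, 3, 4, 5, 7, 9} are all mutually reachable — one SCC of size 7.
{8} is an SCC by itself.
{6} is an SCC by itself.
{10} is an SCC by itself.
That gives 4 strongly connected components.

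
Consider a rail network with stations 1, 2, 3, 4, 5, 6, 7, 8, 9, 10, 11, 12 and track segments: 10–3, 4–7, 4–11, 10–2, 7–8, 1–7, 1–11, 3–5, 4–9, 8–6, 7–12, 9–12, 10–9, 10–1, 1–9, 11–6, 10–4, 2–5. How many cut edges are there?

0

The edges on the cycle 10-4-9-10 are not bridges since each lies on that cycle.
Every edge lies on some cycle, so there are no bridges.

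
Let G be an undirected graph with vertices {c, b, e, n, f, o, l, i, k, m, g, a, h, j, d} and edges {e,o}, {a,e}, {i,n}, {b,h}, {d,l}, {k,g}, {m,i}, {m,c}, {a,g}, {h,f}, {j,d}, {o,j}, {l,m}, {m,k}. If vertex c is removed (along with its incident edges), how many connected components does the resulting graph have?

2

With c gone, the remaining components are: {b, f, h}; {a, d, e, g, i, j, k, l, m, n, o}.
That is 2 components.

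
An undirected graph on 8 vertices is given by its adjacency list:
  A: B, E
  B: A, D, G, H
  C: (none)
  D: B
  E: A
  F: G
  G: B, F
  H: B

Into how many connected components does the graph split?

2

C is isolated — a component by itself.
Starting from A we can reach A, B, D, E, F, G, H. That is one component of size 7.
Total: 2 components.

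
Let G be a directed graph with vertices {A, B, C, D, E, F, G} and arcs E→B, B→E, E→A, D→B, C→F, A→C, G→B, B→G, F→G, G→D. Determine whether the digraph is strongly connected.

Yes

From F we can reach every vertex (A, B, C, D, E, F, G), and every vertex can reach F (A, B, C, D, E, F, G). So the whole graph is one strongly connected component.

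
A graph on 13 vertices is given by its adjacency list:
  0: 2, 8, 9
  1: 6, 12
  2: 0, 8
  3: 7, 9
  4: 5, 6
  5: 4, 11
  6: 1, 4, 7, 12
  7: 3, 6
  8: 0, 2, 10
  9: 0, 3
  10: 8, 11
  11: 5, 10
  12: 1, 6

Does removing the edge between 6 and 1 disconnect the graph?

After removing 6-1, the path 6-12-1 still connects them, so the edge is not a bridge.

No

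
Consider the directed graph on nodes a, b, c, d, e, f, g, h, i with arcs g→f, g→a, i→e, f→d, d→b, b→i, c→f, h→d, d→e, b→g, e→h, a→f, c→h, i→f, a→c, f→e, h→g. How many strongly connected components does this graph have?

{a, b, c, d, e, f, g, h, i} are all mutually reachable — one SCC of size 9.
That gives 1 strongly connected component.

1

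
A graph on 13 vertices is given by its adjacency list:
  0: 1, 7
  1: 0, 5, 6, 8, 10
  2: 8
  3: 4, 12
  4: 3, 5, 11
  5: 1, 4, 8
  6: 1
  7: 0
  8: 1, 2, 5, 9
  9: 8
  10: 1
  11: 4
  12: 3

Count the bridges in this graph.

The edges on the cycle 5-8-1-5 are not bridges since each lies on that cycle.
But removing 7-0 disconnects 7 from 0; removing 5-4 disconnects 5 from 4; removing 3-4 disconnects 3 from 4; removing 1-6 disconnects 1 from 6 — these are bridges.
In total 10 edges are bridges.

10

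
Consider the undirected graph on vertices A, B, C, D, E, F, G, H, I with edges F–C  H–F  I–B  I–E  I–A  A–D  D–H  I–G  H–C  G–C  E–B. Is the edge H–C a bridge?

No

After removing H–C, the path H-F-C still connects them, so the edge is not a bridge.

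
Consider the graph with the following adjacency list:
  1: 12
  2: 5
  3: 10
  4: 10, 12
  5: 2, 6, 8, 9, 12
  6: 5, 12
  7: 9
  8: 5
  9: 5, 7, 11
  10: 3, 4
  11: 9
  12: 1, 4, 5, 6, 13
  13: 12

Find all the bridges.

The edges on the cycle 5-6-12-5 are not bridges since each lies on that cycle.
But removing 1-12 disconnects 1 from 12; removing 5-9 disconnects 5 from 9; removing 5-2 disconnects 5 from 2; removing 7-9 disconnects 7 from 9 — these are bridges.
In total 10 edges are bridges.

1-12, 10-3, 10-4, 11-9, 12-13, 12-4, 2-5, 5-8, 5-9, 7-9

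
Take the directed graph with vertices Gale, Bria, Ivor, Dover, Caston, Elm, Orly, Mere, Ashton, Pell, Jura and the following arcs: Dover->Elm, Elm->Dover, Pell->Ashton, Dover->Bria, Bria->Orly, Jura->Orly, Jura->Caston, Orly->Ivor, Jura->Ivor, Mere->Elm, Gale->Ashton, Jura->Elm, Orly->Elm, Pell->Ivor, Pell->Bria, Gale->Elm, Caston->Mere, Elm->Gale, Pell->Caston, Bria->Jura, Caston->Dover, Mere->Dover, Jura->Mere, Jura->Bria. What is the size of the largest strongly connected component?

{Elm, Bria, Gale, Jura, Mere, Orly, Dover, Caston} are all mutually reachable — one SCC of size 8.
{Ivor} is an SCC by itself.
{Pell} is an SCC by itself.
{Ashton} is an SCC by itself.
The largest has 8 vertices.

8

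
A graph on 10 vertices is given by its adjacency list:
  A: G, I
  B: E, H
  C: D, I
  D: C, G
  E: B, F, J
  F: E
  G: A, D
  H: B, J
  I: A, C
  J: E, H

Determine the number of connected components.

2

Starting from B we can reach B, E, F, H, J. That is one component of size 5.
Starting from A we can reach A, C, D, G, I. That is one component of size 5.
Total: 2 components.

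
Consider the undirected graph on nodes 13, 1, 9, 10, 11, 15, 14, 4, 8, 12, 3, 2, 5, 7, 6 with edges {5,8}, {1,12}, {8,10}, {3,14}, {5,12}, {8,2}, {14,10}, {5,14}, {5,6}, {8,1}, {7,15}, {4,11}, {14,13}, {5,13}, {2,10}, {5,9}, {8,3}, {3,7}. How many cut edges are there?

The edges on the cycle 5-8-3-14-13-5 are not bridges since each lies on that cycle.
But removing 7–3 disconnects 7 from 3; removing 4–11 disconnects 4 from 11; removing 5–6 disconnects 5 from 6; removing 5–9 disconnects 5 from 9 — these are bridges.
In total 5 edges are bridges.

5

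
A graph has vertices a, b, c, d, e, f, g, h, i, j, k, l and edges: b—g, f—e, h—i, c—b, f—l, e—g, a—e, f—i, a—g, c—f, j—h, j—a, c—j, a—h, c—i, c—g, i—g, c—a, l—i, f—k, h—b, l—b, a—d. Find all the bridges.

a-d, f-k

The edges on the cycle c-j-a-c are not bridges since each lies on that cycle.
But removing f—k disconnects f from k; removing a—d disconnects a from d — these are bridges.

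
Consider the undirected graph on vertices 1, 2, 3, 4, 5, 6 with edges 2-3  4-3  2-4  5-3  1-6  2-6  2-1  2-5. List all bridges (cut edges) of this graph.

none

The edges on the cycle 2-1-6-2 are not bridges since each lies on that cycle.
Every edge lies on some cycle, so there are no bridges.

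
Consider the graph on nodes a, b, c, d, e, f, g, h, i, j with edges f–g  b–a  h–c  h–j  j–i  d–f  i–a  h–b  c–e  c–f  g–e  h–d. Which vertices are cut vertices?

h

Removing h increases the component count from 1 to 2, so h is a cut vertex.
By contrast removing d leaves 1 component; it is not a cut vertex. No other vertex is a cut vertex either.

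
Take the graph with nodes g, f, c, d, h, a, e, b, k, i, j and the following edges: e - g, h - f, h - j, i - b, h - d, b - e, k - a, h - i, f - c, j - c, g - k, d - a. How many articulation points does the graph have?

Removing h increases the component count from 1 to 2, so h is a cut vertex.
By contrast removing a leaves 1 component; it is not a cut vertex. No other vertex is a cut vertex either.

1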